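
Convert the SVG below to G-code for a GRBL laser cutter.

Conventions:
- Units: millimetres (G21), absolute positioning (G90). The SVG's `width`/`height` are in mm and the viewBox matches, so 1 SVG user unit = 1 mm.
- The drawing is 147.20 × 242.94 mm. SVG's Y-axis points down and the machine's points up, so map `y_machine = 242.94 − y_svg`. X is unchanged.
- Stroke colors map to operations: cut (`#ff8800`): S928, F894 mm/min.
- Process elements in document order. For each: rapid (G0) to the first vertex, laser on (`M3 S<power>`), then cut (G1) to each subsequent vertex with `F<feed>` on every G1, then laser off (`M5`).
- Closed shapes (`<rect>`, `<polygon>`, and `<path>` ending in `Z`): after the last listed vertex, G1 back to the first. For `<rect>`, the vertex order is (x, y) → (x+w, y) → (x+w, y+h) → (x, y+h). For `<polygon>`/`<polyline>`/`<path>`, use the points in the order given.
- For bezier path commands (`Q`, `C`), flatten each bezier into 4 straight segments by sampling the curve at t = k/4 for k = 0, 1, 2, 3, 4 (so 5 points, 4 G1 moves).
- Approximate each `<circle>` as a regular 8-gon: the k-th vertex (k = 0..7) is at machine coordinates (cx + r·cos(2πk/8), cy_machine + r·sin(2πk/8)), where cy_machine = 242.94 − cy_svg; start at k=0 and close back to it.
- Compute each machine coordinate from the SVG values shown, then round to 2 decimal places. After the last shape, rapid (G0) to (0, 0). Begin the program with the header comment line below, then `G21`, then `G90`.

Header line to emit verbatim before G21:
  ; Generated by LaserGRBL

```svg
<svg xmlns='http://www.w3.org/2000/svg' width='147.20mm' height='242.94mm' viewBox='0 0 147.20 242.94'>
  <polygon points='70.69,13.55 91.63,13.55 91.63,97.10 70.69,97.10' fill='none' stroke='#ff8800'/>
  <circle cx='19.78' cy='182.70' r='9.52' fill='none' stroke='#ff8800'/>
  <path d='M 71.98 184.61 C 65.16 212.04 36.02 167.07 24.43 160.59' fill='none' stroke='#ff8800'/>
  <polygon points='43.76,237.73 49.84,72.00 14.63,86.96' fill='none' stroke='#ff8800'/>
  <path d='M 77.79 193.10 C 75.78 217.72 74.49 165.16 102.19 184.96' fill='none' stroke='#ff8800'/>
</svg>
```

; Generated by LaserGRBL
G21
G90
G0 X70.69 Y229.39
M3 S928
G1 X91.63 Y229.39 F894
G1 X91.63 Y145.84 F894
G1 X70.69 Y145.84 F894
G1 X70.69 Y229.39 F894
M5
G0 X29.30 Y60.24
M3 S928
G1 X26.51 Y66.97 F894
G1 X19.78 Y69.76 F894
G1 X13.05 Y66.97 F894
G1 X10.26 Y60.24 F894
G1 X13.05 Y53.51 F894
G1 X19.78 Y50.72 F894
G1 X26.51 Y53.51 F894
G1 X29.30 Y60.24 F894
M5
G0 X71.98 Y58.33
M3 S928
G1 X63.30 Y49.60 F894
G1 X49.99 Y57.62 F894
G1 X35.79 Y72.01 F894
G1 X24.43 Y82.35 F894
M5
G0 X43.76 Y5.21
M3 S928
G1 X49.84 Y170.94 F894
G1 X14.63 Y155.98 F894
G1 X43.76 Y5.21 F894
M5
G0 X77.79 Y49.84
M3 S928
G1 X76.86 Y43.51 F894
G1 X78.85 Y52.10 F894
G1 X86.41 Y61.60 F894
G1 X102.19 Y57.98 F894
M5
G0 X0.00 Y0.00

viewBox `0 0 147.20 242.94` with mm width/height → 1 unit = 1 mm. Flip: y_m = 242.94 − y_svg.

**Shape 1** — `<polygon>` rectangle, stroke `#ff8800` → cut (S928, F894). Machine vertices: (70.69,229.39) → (91.63,229.39) → (91.63,145.84) → (70.69,145.84) → (70.69,229.39). Closed: final G1 returns to the first vertex.

**Shape 2** — `<circle>` circle, stroke `#ff8800` → cut (S928, F894). Machine vertices: (29.30,60.24) → (26.51,66.97) → (19.78,69.76) → (13.05,66.97) → (10.26,60.24) → (13.05,53.51) → (19.78,50.72) → (26.51,53.51) → (29.30,60.24). Closed: final G1 returns to the first vertex.

**Shape 3** — `<path>` cubic bezier, stroke `#ff8800` → cut (S928, F894). Control points (SVG): P0=(71.98,184.61), P1=(65.16,212.04), P2=(36.02,167.07), P3=(24.43,160.59); sampled at t=k/4. Machine vertices: (71.98,58.33) → (63.30,49.60) → (49.99,57.62) → (35.79,72.01) → (24.43,82.35). Open path.

**Shape 4** — `<polygon>` closed polygon, stroke `#ff8800` → cut (S928, F894). Machine vertices: (43.76,5.21) → (49.84,170.94) → (14.63,155.98) → (43.76,5.21). Closed: final G1 returns to the first vertex.

**Shape 5** — `<path>` cubic bezier, stroke `#ff8800` → cut (S928, F894). Control points (SVG): P0=(77.79,193.10), P1=(75.78,217.72), P2=(74.49,165.16), P3=(102.19,184.96); sampled at t=k/4. Machine vertices: (77.79,49.84) → (76.86,43.51) → (78.85,52.10) → (86.41,61.60) → (102.19,57.98). Open path.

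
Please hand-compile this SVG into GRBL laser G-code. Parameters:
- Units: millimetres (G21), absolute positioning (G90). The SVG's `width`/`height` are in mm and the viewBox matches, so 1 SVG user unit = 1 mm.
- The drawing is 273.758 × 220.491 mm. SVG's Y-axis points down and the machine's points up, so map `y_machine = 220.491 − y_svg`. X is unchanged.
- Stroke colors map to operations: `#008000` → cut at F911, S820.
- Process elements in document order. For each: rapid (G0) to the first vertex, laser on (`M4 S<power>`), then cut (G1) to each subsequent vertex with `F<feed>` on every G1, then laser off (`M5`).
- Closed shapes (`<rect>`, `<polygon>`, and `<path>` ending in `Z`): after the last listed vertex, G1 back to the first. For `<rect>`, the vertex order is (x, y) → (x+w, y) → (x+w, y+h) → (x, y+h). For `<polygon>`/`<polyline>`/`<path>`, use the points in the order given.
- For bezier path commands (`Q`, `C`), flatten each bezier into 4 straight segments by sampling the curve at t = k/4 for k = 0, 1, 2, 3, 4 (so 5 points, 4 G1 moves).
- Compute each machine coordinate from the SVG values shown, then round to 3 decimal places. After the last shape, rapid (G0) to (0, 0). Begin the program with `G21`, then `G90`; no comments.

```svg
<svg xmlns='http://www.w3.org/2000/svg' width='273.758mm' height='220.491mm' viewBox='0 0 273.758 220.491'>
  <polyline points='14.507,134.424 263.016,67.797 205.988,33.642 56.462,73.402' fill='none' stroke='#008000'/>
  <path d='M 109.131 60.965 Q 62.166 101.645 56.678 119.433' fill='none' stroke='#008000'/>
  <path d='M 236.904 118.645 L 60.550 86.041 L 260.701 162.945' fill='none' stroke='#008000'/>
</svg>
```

Since the viewBox matches the mm dimensions, user units are millimetres directly. The only transform is the Y-flip y_m = 220.491 − y_svg.

Shape 1 is a open polyline drawn with `<polyline>`. Its stroke #008000 means cut at S820, F911. After flipping Y the toolpath is (14.507,86.067) → (263.016,152.694) → (205.988,186.849) → (56.462,147.089).

Shape 2 is a quadratic bezier drawn with `<path>`. Its stroke #008000 means cut at S820, F911. After flipping Y the toolpath is (109.131,159.526) → (88.241,140.617) → (72.535,124.569) → (62.014,111.383) → (56.678,101.058).

Shape 3 is a open polyline drawn with `<path>`. Its stroke #008000 means cut at S820, F911. After flipping Y the toolpath is (236.904,101.846) → (60.550,134.450) → (260.701,57.546).

G21
G90
G0 X14.507 Y86.067
M4 S820
G1 X263.016 Y152.694 F911
G1 X205.988 Y186.849 F911
G1 X56.462 Y147.089 F911
M5
G0 X109.131 Y159.526
M4 S820
G1 X88.241 Y140.617 F911
G1 X72.535 Y124.569 F911
G1 X62.014 Y111.383 F911
G1 X56.678 Y101.058 F911
M5
G0 X236.904 Y101.846
M4 S820
G1 X60.550 Y134.450 F911
G1 X260.701 Y57.546 F911
M5
G0 X0.000 Y0.000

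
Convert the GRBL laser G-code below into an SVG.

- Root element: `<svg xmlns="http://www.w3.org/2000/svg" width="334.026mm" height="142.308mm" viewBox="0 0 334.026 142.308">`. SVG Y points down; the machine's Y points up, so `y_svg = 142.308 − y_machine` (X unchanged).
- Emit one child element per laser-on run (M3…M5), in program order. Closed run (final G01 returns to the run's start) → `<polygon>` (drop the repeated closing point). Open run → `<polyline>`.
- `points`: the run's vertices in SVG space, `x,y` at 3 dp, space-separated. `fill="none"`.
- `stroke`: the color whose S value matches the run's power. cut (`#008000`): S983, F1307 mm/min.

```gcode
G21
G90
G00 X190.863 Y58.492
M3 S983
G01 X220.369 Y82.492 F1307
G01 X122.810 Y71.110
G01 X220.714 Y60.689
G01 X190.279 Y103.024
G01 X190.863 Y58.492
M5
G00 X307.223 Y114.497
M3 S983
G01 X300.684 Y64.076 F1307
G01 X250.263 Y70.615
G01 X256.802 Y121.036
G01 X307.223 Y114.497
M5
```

Machine Y-up, SVG Y-down with viewBox height 142.308, so y_svg = 142.308 − y_machine; X carries over. Every run uses S983, so all elements get stroke `#008000` (cut).

Run 1: The run returns to its start, so emit a `<polygon>` with points (Y-flipped): 190.863,83.816 220.369,59.816 122.810,71.198 220.714,81.619 190.279,39.284.

Run 2: The run returns to its start, so emit a `<polygon>` with points (Y-flipped): 307.223,27.811 300.684,78.232 250.263,71.693 256.802,21.272.

<svg xmlns="http://www.w3.org/2000/svg" width="334.026mm" height="142.308mm" viewBox="0 0 334.026 142.308">
  <polygon points="190.863,83.816 220.369,59.816 122.810,71.198 220.714,81.619 190.279,39.284" fill="none" stroke="#008000"/>
  <polygon points="307.223,27.811 300.684,78.232 250.263,71.693 256.802,21.272" fill="none" stroke="#008000"/>
</svg>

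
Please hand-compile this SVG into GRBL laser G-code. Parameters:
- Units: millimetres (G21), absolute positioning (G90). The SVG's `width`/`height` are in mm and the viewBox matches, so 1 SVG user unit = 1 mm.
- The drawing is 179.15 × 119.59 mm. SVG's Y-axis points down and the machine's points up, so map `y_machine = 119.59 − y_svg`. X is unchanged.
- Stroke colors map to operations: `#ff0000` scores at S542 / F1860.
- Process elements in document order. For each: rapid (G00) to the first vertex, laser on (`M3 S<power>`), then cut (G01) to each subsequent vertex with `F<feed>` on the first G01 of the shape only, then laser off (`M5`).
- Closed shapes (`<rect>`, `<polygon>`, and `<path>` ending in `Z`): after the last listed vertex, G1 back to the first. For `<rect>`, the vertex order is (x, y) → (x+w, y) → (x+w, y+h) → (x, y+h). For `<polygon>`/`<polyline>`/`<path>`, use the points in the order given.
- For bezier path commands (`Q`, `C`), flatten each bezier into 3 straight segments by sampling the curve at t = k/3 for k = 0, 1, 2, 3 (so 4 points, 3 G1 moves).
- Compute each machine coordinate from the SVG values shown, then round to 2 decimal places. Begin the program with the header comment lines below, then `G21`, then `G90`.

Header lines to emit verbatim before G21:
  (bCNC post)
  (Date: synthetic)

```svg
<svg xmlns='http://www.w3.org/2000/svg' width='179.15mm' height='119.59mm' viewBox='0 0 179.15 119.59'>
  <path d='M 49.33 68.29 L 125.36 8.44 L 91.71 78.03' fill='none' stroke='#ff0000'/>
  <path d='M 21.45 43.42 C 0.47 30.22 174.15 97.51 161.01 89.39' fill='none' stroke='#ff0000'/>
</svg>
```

(bCNC post)
(Date: synthetic)
G21
G90
G00 X49.33 Y51.30
M3 S542
G01 X125.36 Y111.15 F1860
G01 X91.71 Y41.56
M5
G00 X21.45 Y76.17
M3 S542
G01 X51.23 Y68.31 F1860
G01 X126.01 Y41.44
G01 X161.01 Y30.20
M5

viewBox `0 0 179.15 119.59` with mm width/height → 1 unit = 1 mm. Flip: y_m = 119.59 − y_svg.

**Shape 1** — `<path>` open polyline, stroke `#ff0000` → score (S542, F1860). Machine vertices: (49.33,51.30) → (125.36,111.15) → (91.71,41.56). Open path.

**Shape 2** — `<path>` cubic bezier, stroke `#ff0000` → score (S542, F1860). Control points (SVG): P0=(21.45,43.42), P1=(0.47,30.22), P2=(174.15,97.51), P3=(161.01,89.39); sampled at t=k/3. Machine vertices: (21.45,76.17) → (51.23,68.31) → (126.01,41.44) → (161.01,30.20). Open path.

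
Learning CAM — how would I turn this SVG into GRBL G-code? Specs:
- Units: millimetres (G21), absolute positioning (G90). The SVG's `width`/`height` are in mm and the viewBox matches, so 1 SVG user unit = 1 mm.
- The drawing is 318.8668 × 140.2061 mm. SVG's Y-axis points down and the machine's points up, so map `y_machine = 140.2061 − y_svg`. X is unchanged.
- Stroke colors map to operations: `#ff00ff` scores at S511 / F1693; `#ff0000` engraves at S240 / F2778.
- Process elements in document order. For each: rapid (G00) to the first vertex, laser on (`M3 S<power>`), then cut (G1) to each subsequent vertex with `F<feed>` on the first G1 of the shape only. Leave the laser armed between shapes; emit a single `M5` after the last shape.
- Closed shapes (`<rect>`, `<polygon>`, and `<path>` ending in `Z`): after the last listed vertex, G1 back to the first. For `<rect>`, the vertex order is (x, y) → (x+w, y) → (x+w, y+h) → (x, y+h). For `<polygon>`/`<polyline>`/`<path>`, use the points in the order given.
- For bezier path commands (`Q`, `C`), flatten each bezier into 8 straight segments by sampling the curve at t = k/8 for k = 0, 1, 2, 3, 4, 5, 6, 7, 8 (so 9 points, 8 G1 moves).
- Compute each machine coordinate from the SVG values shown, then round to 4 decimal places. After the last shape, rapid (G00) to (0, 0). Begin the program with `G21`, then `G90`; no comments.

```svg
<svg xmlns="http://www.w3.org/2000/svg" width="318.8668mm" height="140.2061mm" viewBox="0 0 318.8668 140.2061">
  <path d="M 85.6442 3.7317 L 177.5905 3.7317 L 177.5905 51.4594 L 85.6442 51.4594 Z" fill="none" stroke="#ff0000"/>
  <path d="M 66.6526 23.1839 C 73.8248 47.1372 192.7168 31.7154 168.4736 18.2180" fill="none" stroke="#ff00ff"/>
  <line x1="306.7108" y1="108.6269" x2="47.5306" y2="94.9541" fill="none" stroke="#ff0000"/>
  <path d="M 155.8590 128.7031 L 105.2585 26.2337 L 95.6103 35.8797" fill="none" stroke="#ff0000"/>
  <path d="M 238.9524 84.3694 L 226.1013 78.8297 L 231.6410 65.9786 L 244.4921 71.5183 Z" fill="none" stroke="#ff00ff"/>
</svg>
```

viewBox `0 0 318.8668 140.2061` with mm width/height → 1 unit = 1 mm. Flip: y_m = 140.2061 − y_svg.

**Shape 1** — `<path>` rectangle, stroke `#ff0000` → engrave (S240, F2778). Machine vertices: (85.6442,136.4744) → (177.5905,136.4744) → (177.5905,88.7467) → (85.6442,88.7467) → (85.6442,136.4744). Closed: final G1 returns to the first vertex.

**Shape 2** — `<path>` cubic bezier, stroke `#ff00ff` → score (S511, F1693). Control points (SVG): P0=(66.6526,23.1839), P1=(73.8248,47.1372), P2=(192.7168,31.7154), P3=(168.4736,18.2180); sampled at t=k/8. Machine vertices: (66.6526,117.0222) → (74.0813,109.8048) → (88.9971,105.7948) → (108.4135,104.5082) → (129.3439,105.4611) → (148.8017,108.1696) → (163.8003,112.1495) → (171.3531,116.9170) → (168.4736,121.9881). Open path.

**Shape 3** — `<line>` line segment, stroke `#ff0000` → engrave (S240, F2778). Machine vertices: (306.7108,31.5792) → (47.5306,45.2520). Open path.

**Shape 4** — `<path>` open polyline, stroke `#ff0000` → engrave (S240, F2778). Machine vertices: (155.8590,11.5030) → (105.2585,113.9724) → (95.6103,104.3264). Open path.

**Shape 5** — `<path>` regular polygon, stroke `#ff00ff` → score (S511, F1693). Machine vertices: (238.9524,55.8367) → (226.1013,61.3764) → (231.6410,74.2275) → (244.4921,68.6878) → (238.9524,55.8367). Closed: final G1 returns to the first vertex.

G21
G90
G00 X85.6442 Y136.4744
M3 S240
G1 X177.5905 Y136.4744 F2778
G1 X177.5905 Y88.7467
G1 X85.6442 Y88.7467
G1 X85.6442 Y136.4744
G00 X66.6526 Y117.0222
M3 S511
G1 X74.0813 Y109.8048 F1693
G1 X88.9971 Y105.7948
G1 X108.4135 Y104.5082
G1 X129.3439 Y105.4611
G1 X148.8017 Y108.1696
G1 X163.8003 Y112.1495
G1 X171.3531 Y116.9170
G1 X168.4736 Y121.9881
G00 X306.7108 Y31.5792
M3 S240
G1 X47.5306 Y45.2520 F2778
G00 X155.8590 Y11.5030
M3 S240
G1 X105.2585 Y113.9724 F2778
G1 X95.6103 Y104.3264
G00 X238.9524 Y55.8367
M3 S511
G1 X226.1013 Y61.3764 F1693
G1 X231.6410 Y74.2275
G1 X244.4921 Y68.6878
G1 X238.9524 Y55.8367
M5
G00 X0.0000 Y0.0000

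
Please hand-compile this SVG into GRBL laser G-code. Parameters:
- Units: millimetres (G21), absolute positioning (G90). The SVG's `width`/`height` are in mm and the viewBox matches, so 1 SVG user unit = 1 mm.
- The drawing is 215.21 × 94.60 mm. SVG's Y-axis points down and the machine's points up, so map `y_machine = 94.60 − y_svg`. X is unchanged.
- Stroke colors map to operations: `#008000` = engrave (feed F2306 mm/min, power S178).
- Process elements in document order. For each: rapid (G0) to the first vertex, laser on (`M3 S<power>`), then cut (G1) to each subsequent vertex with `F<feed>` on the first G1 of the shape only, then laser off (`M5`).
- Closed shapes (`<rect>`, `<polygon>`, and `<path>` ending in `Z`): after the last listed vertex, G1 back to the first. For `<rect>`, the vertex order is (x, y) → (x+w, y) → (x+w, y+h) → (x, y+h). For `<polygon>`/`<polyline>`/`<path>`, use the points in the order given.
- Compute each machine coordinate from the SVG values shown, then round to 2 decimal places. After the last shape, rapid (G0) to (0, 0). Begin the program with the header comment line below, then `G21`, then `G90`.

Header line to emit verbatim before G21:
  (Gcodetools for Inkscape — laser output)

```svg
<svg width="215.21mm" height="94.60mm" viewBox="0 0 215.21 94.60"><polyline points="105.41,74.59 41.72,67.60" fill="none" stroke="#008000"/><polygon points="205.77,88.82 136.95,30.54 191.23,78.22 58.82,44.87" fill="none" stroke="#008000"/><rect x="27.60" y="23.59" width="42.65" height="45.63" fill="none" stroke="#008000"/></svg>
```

(Gcodetools for Inkscape — laser output)
G21
G90
G0 X105.41 Y20.01
M3 S178
G1 X41.72 Y27.00 F2306
M5
G0 X205.77 Y5.78
M3 S178
G1 X136.95 Y64.06 F2306
G1 X191.23 Y16.38
G1 X58.82 Y49.73
G1 X205.77 Y5.78
M5
G0 X27.60 Y71.01
M3 S178
G1 X70.25 Y71.01 F2306
G1 X70.25 Y25.38
G1 X27.60 Y25.38
G1 X27.60 Y71.01
M5
G0 X0.00 Y0.00

Since the viewBox matches the mm dimensions, user units are millimetres directly. The only transform is the Y-flip y_m = 94.60 − y_svg.

Shape 1 is a line segment drawn with `<polyline>`. Its stroke #008000 means engrave at S178, F2306. After flipping Y the toolpath is (105.41,20.01) → (41.72,27.00).

Shape 2 is a closed polygon drawn with `<polygon>`. Its stroke #008000 means engrave at S178, F2306. After flipping Y the toolpath is (205.77,5.78) → (136.95,64.06) → (191.23,16.38) → (58.82,49.73) → (205.77,5.78), returning to the start.

Shape 3 is a rectangle drawn with `<rect>`. Its stroke #008000 means engrave at S178, F2306. After flipping Y the toolpath is (27.60,71.01) → (70.25,71.01) → (70.25,25.38) → (27.60,25.38) → (27.60,71.01), returning to the start.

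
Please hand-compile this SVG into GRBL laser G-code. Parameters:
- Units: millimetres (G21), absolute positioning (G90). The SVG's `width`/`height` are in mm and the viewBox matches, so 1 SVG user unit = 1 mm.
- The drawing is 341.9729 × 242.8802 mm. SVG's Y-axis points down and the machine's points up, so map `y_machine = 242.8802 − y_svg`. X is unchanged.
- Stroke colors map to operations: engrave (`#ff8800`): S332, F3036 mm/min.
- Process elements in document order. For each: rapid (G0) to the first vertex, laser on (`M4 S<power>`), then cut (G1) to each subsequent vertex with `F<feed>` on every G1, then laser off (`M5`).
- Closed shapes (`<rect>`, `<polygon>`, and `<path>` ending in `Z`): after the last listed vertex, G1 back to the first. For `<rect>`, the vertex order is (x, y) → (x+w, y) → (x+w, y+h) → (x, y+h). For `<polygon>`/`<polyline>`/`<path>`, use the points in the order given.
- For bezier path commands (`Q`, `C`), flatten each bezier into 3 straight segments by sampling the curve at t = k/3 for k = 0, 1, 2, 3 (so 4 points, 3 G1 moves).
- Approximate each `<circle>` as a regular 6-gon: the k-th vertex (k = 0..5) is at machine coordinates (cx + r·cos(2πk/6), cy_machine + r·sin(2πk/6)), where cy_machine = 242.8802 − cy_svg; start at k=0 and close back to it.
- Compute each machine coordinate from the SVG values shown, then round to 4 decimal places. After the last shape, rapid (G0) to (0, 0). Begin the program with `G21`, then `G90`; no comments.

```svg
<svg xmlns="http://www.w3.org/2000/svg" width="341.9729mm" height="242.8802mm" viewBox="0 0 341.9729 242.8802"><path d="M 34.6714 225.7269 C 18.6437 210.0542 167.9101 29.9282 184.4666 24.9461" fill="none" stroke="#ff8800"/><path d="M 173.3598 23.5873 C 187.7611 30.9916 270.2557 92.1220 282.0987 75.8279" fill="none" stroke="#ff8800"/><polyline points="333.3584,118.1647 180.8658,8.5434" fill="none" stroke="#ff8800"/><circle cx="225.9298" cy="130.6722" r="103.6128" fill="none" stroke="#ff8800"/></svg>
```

viewBox `0 0 341.9729 242.8802` with mm width/height → 1 unit = 1 mm. Flip: y_m = 242.8802 − y_svg.

**Shape 1** — `<path>` cubic bezier, stroke `#ff8800` → engrave (S332, F3036). Control points (SVG): P0=(34.6714,225.7269), P1=(18.6437,210.0542), P2=(167.9101,29.9282), P3=(184.4666,24.9461); sampled at t=k/3. Machine vertices: (34.6714,17.1533) → (62.7045,75.0661) → (134.7107,167.1484) → (184.4666,217.9341). Open path.

**Shape 2** — `<path>` cubic bezier, stroke `#ff8800` → engrave (S332, F3036). Control points (SVG): P0=(173.3598,23.5873), P1=(187.7611,30.9916), P2=(270.2557,92.1220), P3=(282.0987,75.8279); sampled at t=k/3. Machine vertices: (173.3598,219.2929) → (205.3202,198.8373) → (251.8439,171.7089) → (282.0987,167.0523). Open path.

**Shape 3** — `<polyline>` line segment, stroke `#ff8800` → engrave (S332, F3036). Machine vertices: (333.3584,124.7155) → (180.8658,234.3368). Open path.

**Shape 4** — `<circle>` circle, stroke `#ff8800` → engrave (S332, F3036). Machine vertices: (329.5426,112.2080) → (277.7362,201.9393) → (174.1234,201.9393) → (122.3170,112.2080) → (174.1234,22.4767) → (277.7362,22.4767) → (329.5426,112.2080). Closed: final G1 returns to the first vertex.

G21
G90
G0 X34.6714 Y17.1533
M4 S332
G1 X62.7045 Y75.0661 F3036
G1 X134.7107 Y167.1484 F3036
G1 X184.4666 Y217.9341 F3036
M5
G0 X173.3598 Y219.2929
M4 S332
G1 X205.3202 Y198.8373 F3036
G1 X251.8439 Y171.7089 F3036
G1 X282.0987 Y167.0523 F3036
M5
G0 X333.3584 Y124.7155
M4 S332
G1 X180.8658 Y234.3368 F3036
M5
G0 X329.5426 Y112.2080
M4 S332
G1 X277.7362 Y201.9393 F3036
G1 X174.1234 Y201.9393 F3036
G1 X122.3170 Y112.2080 F3036
G1 X174.1234 Y22.4767 F3036
G1 X277.7362 Y22.4767 F3036
G1 X329.5426 Y112.2080 F3036
M5
G0 X0.0000 Y0.0000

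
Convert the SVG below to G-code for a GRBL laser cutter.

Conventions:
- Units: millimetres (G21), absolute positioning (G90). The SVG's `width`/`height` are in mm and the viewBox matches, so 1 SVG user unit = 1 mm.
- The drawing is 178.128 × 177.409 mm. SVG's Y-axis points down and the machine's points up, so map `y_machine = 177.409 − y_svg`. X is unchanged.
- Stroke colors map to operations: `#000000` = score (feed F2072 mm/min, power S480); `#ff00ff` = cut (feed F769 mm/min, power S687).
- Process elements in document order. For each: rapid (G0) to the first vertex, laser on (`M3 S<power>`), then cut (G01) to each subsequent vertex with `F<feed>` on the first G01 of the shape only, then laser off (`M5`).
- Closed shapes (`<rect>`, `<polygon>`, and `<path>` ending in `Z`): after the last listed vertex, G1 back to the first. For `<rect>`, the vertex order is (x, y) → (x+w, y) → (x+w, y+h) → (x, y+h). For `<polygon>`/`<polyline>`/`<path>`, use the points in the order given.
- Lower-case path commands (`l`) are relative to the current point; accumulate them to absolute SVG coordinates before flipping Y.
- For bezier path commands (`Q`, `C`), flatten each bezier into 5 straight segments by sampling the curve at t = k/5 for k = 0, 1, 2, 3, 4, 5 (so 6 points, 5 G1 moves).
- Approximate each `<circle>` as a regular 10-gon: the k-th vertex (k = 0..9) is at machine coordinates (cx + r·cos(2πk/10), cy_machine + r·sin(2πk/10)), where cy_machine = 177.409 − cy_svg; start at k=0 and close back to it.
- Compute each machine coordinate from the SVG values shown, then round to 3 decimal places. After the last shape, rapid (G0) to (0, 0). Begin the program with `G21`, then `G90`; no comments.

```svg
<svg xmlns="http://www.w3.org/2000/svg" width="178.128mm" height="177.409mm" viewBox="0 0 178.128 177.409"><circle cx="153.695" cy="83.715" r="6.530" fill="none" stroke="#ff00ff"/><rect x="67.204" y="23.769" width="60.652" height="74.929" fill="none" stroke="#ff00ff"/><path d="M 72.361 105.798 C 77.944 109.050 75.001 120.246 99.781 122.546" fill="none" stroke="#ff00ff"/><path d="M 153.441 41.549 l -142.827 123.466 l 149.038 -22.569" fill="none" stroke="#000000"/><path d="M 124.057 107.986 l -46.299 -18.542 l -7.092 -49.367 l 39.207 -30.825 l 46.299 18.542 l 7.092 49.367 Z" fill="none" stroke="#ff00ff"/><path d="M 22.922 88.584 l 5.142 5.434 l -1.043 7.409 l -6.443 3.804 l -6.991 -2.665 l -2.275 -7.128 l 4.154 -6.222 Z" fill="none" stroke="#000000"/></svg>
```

viewBox `0 0 178.128 177.409` with mm width/height → 1 unit = 1 mm. Flip: y_m = 177.409 − y_svg.

**Shape 1** — `<circle>` circle, stroke `#ff00ff` → cut (S687, F769). Machine vertices: (160.225,93.694) → (158.978,97.532) → (155.713,99.904) → (151.677,99.904) → (148.412,97.532) → (147.165,93.694) → (148.412,89.856) → (151.677,87.484) → (155.713,87.484) → (158.978,89.856) → (160.225,93.694). Closed: final G1 returns to the first vertex.

**Shape 2** — `<rect>` rectangle, stroke `#ff00ff` → cut (S687, F769). Machine vertices: (67.204,153.640) → (127.856,153.640) → (127.856,78.711) → (67.204,78.711) → (67.204,153.640). Closed: final G1 returns to the first vertex.

**Shape 3** — `<path>` cubic bezier, stroke `#ff00ff` → cut (S687, F769). Control points (SVG): P0=(72.361,105.798), P1=(77.944,109.050), P2=(75.001,120.246), P3=(99.781,122.546); sampled at t=k/5. Machine vertices: (72.361,71.611) → (74.978,68.841) → (77.288,64.973) → (81.032,60.815) → (87.950,57.176) → (99.781,54.863). Open path.

**Shape 4** — `<path>` open polyline, stroke `#000000` → score (S480, F2072). Machine vertices: (153.441,135.860) → (10.614,12.394) → (159.652,34.963). Open path.

**Shape 5** — `<path>` regular polygon, stroke `#ff00ff` → cut (S687, F769). Machine vertices: (124.057,69.423) → (77.758,87.965) → (70.666,137.332) → (109.873,168.157) → (156.172,149.615) → (163.264,100.248) → (124.057,69.423). Closed: final G1 returns to the first vertex.

**Shape 6** — `<path>` regular polygon, stroke `#000000` → score (S480, F2072). Machine vertices: (22.922,88.825) → (28.064,83.391) → (27.021,75.982) → (20.578,72.178) → (13.587,74.843) → (11.312,81.971) → (15.466,88.193) → (22.922,88.825). Closed: final G1 returns to the first vertex.

G21
G90
G0 X160.225 Y93.694
M3 S687
G01 X158.978 Y97.532 F769
G01 X155.713 Y99.904
G01 X151.677 Y99.904
G01 X148.412 Y97.532
G01 X147.165 Y93.694
G01 X148.412 Y89.856
G01 X151.677 Y87.484
G01 X155.713 Y87.484
G01 X158.978 Y89.856
G01 X160.225 Y93.694
M5
G0 X67.204 Y153.640
M3 S687
G01 X127.856 Y153.640 F769
G01 X127.856 Y78.711
G01 X67.204 Y78.711
G01 X67.204 Y153.640
M5
G0 X72.361 Y71.611
M3 S687
G01 X74.978 Y68.841 F769
G01 X77.288 Y64.973
G01 X81.032 Y60.815
G01 X87.950 Y57.176
G01 X99.781 Y54.863
M5
G0 X153.441 Y135.860
M3 S480
G01 X10.614 Y12.394 F2072
G01 X159.652 Y34.963
M5
G0 X124.057 Y69.423
M3 S687
G01 X77.758 Y87.965 F769
G01 X70.666 Y137.332
G01 X109.873 Y168.157
G01 X156.172 Y149.615
G01 X163.264 Y100.248
G01 X124.057 Y69.423
M5
G0 X22.922 Y88.825
M3 S480
G01 X28.064 Y83.391 F2072
G01 X27.021 Y75.982
G01 X20.578 Y72.178
G01 X13.587 Y74.843
G01 X11.312 Y81.971
G01 X15.466 Y88.193
G01 X22.922 Y88.825
M5
G0 X0.000 Y0.000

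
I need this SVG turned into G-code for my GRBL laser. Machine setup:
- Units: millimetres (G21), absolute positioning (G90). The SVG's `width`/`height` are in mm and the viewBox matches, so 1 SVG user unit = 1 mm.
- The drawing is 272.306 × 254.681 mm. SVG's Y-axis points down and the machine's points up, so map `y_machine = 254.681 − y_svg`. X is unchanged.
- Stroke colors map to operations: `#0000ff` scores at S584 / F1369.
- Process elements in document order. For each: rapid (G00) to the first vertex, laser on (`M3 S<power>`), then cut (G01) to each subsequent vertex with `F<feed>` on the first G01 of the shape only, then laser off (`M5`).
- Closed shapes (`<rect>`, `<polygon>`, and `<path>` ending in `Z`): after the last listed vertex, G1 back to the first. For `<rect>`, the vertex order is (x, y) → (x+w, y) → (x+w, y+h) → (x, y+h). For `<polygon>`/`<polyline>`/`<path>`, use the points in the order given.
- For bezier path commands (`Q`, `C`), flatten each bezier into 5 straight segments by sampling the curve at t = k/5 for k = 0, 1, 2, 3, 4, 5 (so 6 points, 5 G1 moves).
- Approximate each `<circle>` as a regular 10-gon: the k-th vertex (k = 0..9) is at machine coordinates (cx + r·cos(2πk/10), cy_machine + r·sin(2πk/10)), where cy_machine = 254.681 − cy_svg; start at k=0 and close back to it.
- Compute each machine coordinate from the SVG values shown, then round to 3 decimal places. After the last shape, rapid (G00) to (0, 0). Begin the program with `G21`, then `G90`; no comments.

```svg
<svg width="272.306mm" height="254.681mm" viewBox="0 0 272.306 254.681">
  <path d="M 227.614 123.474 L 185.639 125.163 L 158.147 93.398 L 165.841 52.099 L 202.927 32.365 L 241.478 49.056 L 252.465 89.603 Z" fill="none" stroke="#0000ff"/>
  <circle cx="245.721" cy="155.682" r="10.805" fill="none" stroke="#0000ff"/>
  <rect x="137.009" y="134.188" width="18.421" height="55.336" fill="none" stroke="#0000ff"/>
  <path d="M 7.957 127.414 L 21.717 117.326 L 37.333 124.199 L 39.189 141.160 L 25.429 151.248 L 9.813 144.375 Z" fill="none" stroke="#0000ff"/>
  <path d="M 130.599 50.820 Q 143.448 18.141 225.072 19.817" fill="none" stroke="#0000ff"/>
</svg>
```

viewBox `0 0 272.306 254.681` with mm width/height → 1 unit = 1 mm. Flip: y_m = 254.681 − y_svg.

**Shape 1** — `<path>` regular polygon, stroke `#0000ff` → score (S584, F1369). Machine vertices: (227.614,131.207) → (185.639,129.518) → (158.147,161.283) → (165.841,202.582) → (202.927,222.316) → (241.478,205.625) → (252.465,165.078) → (227.614,131.207). Closed: final G1 returns to the first vertex.

**Shape 2** — `<circle>` circle, stroke `#0000ff` → score (S584, F1369). Machine vertices: (256.526,98.999) → (254.462,105.350) → (249.060,109.275) → (242.382,109.275) → (236.980,105.350) → (234.916,98.999) → (236.980,92.648) → (242.382,88.723) → (249.060,88.723) → (254.462,92.648) → (256.526,98.999). Closed: final G1 returns to the first vertex.

**Shape 3** — `<rect>` rectangle, stroke `#0000ff` → score (S584, F1369). Machine vertices: (137.009,120.493) → (155.430,120.493) → (155.430,65.157) → (137.009,65.157) → (137.009,120.493). Closed: final G1 returns to the first vertex.

**Shape 4** — `<path>` regular polygon, stroke `#0000ff` → score (S584, F1369). Machine vertices: (7.957,127.267) → (21.717,137.355) → (37.333,130.482) → (39.189,113.521) → (25.429,103.433) → (9.813,110.306) → (7.957,127.267). Closed: final G1 returns to the first vertex.

**Shape 5** — `<path>` quadratic bezier, stroke `#0000ff` → score (S584, F1369). Control points (SVG): P0=(130.599,50.820), P1=(143.448,18.141), P2=(225.072,19.817); sampled at t=k/5. Machine vertices: (130.599,203.861) → (138.490,215.558) → (151.882,224.507) → (170.777,230.708) → (195.173,234.160) → (225.072,234.864). Open path.

G21
G90
G00 X227.614 Y131.207
M3 S584
G01 X185.639 Y129.518 F1369
G01 X158.147 Y161.283
G01 X165.841 Y202.582
G01 X202.927 Y222.316
G01 X241.478 Y205.625
G01 X252.465 Y165.078
G01 X227.614 Y131.207
M5
G00 X256.526 Y98.999
M3 S584
G01 X254.462 Y105.350 F1369
G01 X249.060 Y109.275
G01 X242.382 Y109.275
G01 X236.980 Y105.350
G01 X234.916 Y98.999
G01 X236.980 Y92.648
G01 X242.382 Y88.723
G01 X249.060 Y88.723
G01 X254.462 Y92.648
G01 X256.526 Y98.999
M5
G00 X137.009 Y120.493
M3 S584
G01 X155.430 Y120.493 F1369
G01 X155.430 Y65.157
G01 X137.009 Y65.157
G01 X137.009 Y120.493
M5
G00 X7.957 Y127.267
M3 S584
G01 X21.717 Y137.355 F1369
G01 X37.333 Y130.482
G01 X39.189 Y113.521
G01 X25.429 Y103.433
G01 X9.813 Y110.306
G01 X7.957 Y127.267
M5
G00 X130.599 Y203.861
M3 S584
G01 X138.490 Y215.558 F1369
G01 X151.882 Y224.507
G01 X170.777 Y230.708
G01 X195.173 Y234.160
G01 X225.072 Y234.864
M5
G00 X0.000 Y0.000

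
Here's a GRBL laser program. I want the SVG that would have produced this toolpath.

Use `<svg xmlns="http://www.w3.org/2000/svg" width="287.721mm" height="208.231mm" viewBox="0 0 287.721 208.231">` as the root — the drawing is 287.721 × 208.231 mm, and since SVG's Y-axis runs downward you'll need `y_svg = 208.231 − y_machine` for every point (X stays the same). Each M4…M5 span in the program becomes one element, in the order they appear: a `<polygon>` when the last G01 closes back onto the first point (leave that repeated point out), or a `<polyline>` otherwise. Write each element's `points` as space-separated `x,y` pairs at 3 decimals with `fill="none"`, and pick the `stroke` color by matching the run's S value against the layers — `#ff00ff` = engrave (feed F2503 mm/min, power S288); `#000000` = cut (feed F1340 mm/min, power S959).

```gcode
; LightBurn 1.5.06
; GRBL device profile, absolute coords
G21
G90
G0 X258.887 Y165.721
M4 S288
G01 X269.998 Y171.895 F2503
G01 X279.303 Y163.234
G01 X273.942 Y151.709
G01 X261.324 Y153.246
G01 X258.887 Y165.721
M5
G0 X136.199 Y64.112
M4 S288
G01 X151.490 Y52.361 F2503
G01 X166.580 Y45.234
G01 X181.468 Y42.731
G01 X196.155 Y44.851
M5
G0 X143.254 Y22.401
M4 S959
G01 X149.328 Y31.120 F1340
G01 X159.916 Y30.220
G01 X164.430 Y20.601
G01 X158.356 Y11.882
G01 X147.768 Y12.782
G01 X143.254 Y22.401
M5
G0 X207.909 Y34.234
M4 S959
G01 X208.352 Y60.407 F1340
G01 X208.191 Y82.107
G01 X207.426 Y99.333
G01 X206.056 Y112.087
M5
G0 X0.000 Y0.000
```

<svg xmlns="http://www.w3.org/2000/svg" width="287.721mm" height="208.231mm" viewBox="0 0 287.721 208.231">
  <polygon points="258.887,42.510 269.998,36.336 279.303,44.997 273.942,56.522 261.324,54.985" fill="none" stroke="#ff00ff"/>
  <polyline points="136.199,144.119 151.490,155.870 166.580,162.997 181.468,165.500 196.155,163.380" fill="none" stroke="#ff00ff"/>
  <polygon points="143.254,185.830 149.328,177.111 159.916,178.011 164.430,187.630 158.356,196.349 147.768,195.449" fill="none" stroke="#000000"/>
  <polyline points="207.909,173.997 208.352,147.824 208.191,126.124 207.426,108.898 206.056,96.144" fill="none" stroke="#000000"/>
</svg>

Machine Y-up, SVG Y-down with viewBox height 208.231, so y_svg = 208.231 − y_machine; X carries over.

Run 1: the run's S288 means `#ff00ff` (engrave). The run returns to its start, so emit a `<polygon>` with points (Y-flipped): 258.887,42.510 269.998,36.336 279.303,44.997 273.942,56.522 261.324,54.985.

Run 2: the run's S288 means `#ff00ff` (engrave). The run is open, so emit a `<polyline>` with points (Y-flipped): 136.199,144.119 151.490,155.870 166.580,162.997 181.468,165.500 196.155,163.380.

Run 3: the run's S959 means `#000000` (cut). The run returns to its start, so emit a `<polygon>` with points (Y-flipped): 143.254,185.830 149.328,177.111 159.916,178.011 164.430,187.630 158.356,196.349 147.768,195.449.

Run 4: S959 ⇒ cut layer `#000000`. The run is open, so emit a `<polyline>` with points (Y-flipped): 207.909,173.997 208.352,147.824 208.191,126.124 207.426,108.898 206.056,96.144.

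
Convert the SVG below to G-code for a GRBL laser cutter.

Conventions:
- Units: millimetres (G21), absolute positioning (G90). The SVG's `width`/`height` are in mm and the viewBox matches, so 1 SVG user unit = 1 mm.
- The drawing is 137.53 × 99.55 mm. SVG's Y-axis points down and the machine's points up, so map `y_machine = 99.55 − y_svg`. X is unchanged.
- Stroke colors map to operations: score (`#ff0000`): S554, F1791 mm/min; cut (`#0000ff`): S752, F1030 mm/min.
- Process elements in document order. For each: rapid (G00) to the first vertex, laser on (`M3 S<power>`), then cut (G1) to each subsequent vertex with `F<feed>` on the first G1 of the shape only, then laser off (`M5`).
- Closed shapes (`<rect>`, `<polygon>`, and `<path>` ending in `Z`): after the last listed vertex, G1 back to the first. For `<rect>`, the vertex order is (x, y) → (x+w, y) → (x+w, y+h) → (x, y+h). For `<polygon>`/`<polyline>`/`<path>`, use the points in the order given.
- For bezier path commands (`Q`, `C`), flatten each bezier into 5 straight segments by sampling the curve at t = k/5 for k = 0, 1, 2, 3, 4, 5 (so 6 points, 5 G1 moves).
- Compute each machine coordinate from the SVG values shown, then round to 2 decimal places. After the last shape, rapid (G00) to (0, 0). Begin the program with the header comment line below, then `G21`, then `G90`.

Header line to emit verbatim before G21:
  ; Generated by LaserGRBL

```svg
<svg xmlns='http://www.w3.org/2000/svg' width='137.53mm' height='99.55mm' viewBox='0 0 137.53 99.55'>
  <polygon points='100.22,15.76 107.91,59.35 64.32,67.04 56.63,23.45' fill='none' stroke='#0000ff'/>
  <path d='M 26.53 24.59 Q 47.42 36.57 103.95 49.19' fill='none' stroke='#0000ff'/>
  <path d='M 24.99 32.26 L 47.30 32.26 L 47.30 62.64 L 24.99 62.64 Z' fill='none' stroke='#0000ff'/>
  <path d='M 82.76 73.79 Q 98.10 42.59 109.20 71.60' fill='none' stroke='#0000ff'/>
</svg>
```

viewBox `0 0 137.53 99.55` with mm width/height → 1 unit = 1 mm. Flip: y_m = 99.55 − y_svg.

**Shape 1** — `<polygon>` regular polygon, stroke `#0000ff` → cut (S752, F1030). Machine vertices: (100.22,83.79) → (107.91,40.20) → (64.32,32.51) → (56.63,76.10) → (100.22,83.79). Closed: final G1 returns to the first vertex.

**Shape 2** — `<path>` quadratic bezier, stroke `#0000ff` → cut (S752, F1030). Control points (SVG): P0=(26.53,24.59), P1=(47.42,36.57), P2=(103.95,49.19); sampled at t=k/5. Machine vertices: (26.53,74.96) → (36.31,70.14) → (48.94,65.27) → (64.43,60.35) → (82.76,55.38) → (103.95,50.36). Open path.

**Shape 3** — `<path>` rectangle, stroke `#0000ff` → cut (S752, F1030). Machine vertices: (24.99,67.29) → (47.30,67.29) → (47.30,36.91) → (24.99,36.91) → (24.99,67.29). Closed: final G1 returns to the first vertex.

**Shape 4** — `<path>` quadratic bezier, stroke `#0000ff` → cut (S752, F1030). Control points (SVG): P0=(82.76,73.79), P1=(98.10,42.59), P2=(109.20,71.60); sampled at t=k/5. Machine vertices: (82.76,25.76) → (88.73,35.83) → (94.35,41.09) → (99.64,41.52) → (104.59,37.15) → (109.20,27.95). Open path.

; Generated by LaserGRBL
G21
G90
G00 X100.22 Y83.79
M3 S752
G1 X107.91 Y40.20 F1030
G1 X64.32 Y32.51
G1 X56.63 Y76.10
G1 X100.22 Y83.79
M5
G00 X26.53 Y74.96
M3 S752
G1 X36.31 Y70.14 F1030
G1 X48.94 Y65.27
G1 X64.43 Y60.35
G1 X82.76 Y55.38
G1 X103.95 Y50.36
M5
G00 X24.99 Y67.29
M3 S752
G1 X47.30 Y67.29 F1030
G1 X47.30 Y36.91
G1 X24.99 Y36.91
G1 X24.99 Y67.29
M5
G00 X82.76 Y25.76
M3 S752
G1 X88.73 Y35.83 F1030
G1 X94.35 Y41.09
G1 X99.64 Y41.52
G1 X104.59 Y37.15
G1 X109.20 Y27.95
M5
G00 X0.00 Y0.00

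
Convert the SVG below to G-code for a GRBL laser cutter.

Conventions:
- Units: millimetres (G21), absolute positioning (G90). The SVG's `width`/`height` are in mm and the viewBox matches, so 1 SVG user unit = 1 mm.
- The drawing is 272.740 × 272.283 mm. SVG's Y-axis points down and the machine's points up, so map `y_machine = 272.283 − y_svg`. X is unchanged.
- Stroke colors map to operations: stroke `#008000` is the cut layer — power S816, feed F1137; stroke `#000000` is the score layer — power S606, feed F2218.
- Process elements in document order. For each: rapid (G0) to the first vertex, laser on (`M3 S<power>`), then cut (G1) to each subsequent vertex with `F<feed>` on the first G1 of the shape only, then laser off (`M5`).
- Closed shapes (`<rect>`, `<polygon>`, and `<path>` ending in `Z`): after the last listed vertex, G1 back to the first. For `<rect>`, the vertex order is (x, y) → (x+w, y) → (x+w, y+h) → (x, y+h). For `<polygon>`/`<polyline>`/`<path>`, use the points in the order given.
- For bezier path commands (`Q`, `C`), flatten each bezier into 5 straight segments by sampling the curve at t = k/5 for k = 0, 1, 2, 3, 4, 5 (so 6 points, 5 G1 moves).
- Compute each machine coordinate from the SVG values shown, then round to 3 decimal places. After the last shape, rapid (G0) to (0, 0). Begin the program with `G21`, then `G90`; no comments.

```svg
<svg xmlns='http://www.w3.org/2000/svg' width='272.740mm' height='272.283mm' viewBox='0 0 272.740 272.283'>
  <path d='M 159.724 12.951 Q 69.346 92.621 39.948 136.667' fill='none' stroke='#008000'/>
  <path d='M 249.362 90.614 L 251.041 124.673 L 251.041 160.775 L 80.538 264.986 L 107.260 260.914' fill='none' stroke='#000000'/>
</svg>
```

G21
G90
G0 X159.724 Y259.332
M3 S816
G1 X126.012 Y228.889 F1137
G1 X97.178 Y201.296
G1 X73.223 Y176.553
G1 X54.146 Y154.659
G1 X39.948 Y135.616
M5
G0 X249.362 Y181.669
M3 S606
G1 X251.041 Y147.610 F2218
G1 X251.041 Y111.508
G1 X80.538 Y7.297
G1 X107.260 Y11.369
M5
G0 X0.000 Y0.000

Since the viewBox matches the mm dimensions, user units are millimetres directly. The only transform is the Y-flip y_m = 272.283 − y_svg.

Shape 1 is a quadratic bezier drawn with `<path>`. Its stroke #008000 means cut at S816, F1137. After flipping Y the toolpath is (159.724,259.332) → (126.012,228.889) → (97.178,201.296) → (73.223,176.553) → (54.146,154.659) → (39.948,135.616).

Shape 2 is a open polyline drawn with `<path>`. Its stroke #000000 means score at S606, F2218. After flipping Y the toolpath is (249.362,181.669) → (251.041,147.610) → (251.041,111.508) → (80.538,7.297) → (107.260,11.369).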